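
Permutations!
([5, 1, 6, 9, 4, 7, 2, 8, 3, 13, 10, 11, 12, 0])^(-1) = (0 13 9 3 8 7 5)(2 6)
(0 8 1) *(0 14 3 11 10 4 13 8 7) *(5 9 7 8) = (0 8 1 14 3 11 10 4 13 5 9 7) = [8, 14, 2, 11, 13, 9, 6, 0, 1, 7, 4, 10, 12, 5, 3]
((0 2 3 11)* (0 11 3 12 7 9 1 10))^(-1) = (0 10 1 9 7 12 2)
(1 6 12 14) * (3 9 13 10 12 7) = [0, 6, 2, 9, 4, 5, 7, 3, 8, 13, 12, 11, 14, 10, 1] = (1 6 7 3 9 13 10 12 14)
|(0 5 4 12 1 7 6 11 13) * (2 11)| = 10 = |(0 5 4 12 1 7 6 2 11 13)|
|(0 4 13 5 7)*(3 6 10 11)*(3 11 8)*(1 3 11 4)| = 11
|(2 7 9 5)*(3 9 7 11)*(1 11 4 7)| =|(1 11 3 9 5 2 4 7)| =8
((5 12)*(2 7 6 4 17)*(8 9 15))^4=((2 7 6 4 17)(5 12)(8 9 15))^4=(2 17 4 6 7)(8 9 15)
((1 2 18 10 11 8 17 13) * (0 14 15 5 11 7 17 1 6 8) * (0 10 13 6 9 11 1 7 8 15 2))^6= (0 11 15 18 7)(1 9 6 2 8)(5 13 17 14 10)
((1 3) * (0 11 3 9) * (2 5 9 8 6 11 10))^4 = (0 9 5 2 10)(1 3 11 6 8)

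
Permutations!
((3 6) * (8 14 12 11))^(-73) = ((3 6)(8 14 12 11))^(-73) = (3 6)(8 11 12 14)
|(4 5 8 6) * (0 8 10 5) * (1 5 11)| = 4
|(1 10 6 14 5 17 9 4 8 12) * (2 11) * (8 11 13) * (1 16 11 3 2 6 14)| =|(1 10 14 5 17 9 4 3 2 13 8 12 16 11 6)| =15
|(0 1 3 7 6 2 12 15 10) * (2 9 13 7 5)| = 8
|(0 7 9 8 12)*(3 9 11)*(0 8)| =|(0 7 11 3 9)(8 12)| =10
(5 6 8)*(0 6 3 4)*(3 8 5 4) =[6, 1, 2, 3, 0, 8, 5, 7, 4] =(0 6 5 8 4)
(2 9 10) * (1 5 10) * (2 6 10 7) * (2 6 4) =(1 5 7 6 10 4 2 9) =[0, 5, 9, 3, 2, 7, 10, 6, 8, 1, 4]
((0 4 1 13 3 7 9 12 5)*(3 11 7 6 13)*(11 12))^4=(0 6)(1 12)(3 5)(4 13)(7 9 11)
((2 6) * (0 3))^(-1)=((0 3)(2 6))^(-1)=(0 3)(2 6)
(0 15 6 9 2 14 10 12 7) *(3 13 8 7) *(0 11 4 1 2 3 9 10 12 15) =(1 2 14 12 9 3 13 8 7 11 4)(6 10 15) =[0, 2, 14, 13, 1, 5, 10, 11, 7, 3, 15, 4, 9, 8, 12, 6]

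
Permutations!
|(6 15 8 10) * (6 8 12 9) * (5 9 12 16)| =|(5 9 6 15 16)(8 10)| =10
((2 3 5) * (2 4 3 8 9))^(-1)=(2 9 8)(3 4 5)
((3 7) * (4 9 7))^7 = (3 7 9 4)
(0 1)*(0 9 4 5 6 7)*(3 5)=(0 1 9 4 3 5 6 7)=[1, 9, 2, 5, 3, 6, 7, 0, 8, 4]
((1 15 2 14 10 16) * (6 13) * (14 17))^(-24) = ((1 15 2 17 14 10 16)(6 13))^(-24) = (1 14 15 10 2 16 17)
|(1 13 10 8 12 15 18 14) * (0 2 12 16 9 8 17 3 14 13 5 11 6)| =|(0 2 12 15 18 13 10 17 3 14 1 5 11 6)(8 16 9)| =42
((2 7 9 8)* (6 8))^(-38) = (2 9 8 7 6)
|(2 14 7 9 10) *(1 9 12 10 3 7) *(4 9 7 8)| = 12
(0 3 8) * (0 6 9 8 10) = (0 3 10)(6 9 8) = [3, 1, 2, 10, 4, 5, 9, 7, 6, 8, 0]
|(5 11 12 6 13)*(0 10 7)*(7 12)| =|(0 10 12 6 13 5 11 7)| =8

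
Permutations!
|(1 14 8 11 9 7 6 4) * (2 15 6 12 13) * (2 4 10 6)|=|(1 14 8 11 9 7 12 13 4)(2 15)(6 10)|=18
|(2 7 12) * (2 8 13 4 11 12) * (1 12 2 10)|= 9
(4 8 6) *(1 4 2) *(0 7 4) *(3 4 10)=(0 7 10 3 4 8 6 2 1)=[7, 0, 1, 4, 8, 5, 2, 10, 6, 9, 3]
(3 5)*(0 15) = [15, 1, 2, 5, 4, 3, 6, 7, 8, 9, 10, 11, 12, 13, 14, 0] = (0 15)(3 5)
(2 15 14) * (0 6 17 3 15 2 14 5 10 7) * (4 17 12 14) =[6, 1, 2, 15, 17, 10, 12, 0, 8, 9, 7, 11, 14, 13, 4, 5, 16, 3] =(0 6 12 14 4 17 3 15 5 10 7)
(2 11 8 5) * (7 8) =(2 11 7 8 5) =[0, 1, 11, 3, 4, 2, 6, 8, 5, 9, 10, 7]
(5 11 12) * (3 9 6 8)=[0, 1, 2, 9, 4, 11, 8, 7, 3, 6, 10, 12, 5]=(3 9 6 8)(5 11 12)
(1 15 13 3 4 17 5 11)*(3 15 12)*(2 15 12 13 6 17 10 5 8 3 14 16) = (1 13 12 14 16 2 15 6 17 8 3 4 10 5 11) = [0, 13, 15, 4, 10, 11, 17, 7, 3, 9, 5, 1, 14, 12, 16, 6, 2, 8]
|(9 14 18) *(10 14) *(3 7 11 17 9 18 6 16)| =9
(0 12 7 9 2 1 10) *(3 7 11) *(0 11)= (0 12)(1 10 11 3 7 9 2)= [12, 10, 1, 7, 4, 5, 6, 9, 8, 2, 11, 3, 0]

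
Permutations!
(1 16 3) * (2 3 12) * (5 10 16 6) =(1 6 5 10 16 12 2 3) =[0, 6, 3, 1, 4, 10, 5, 7, 8, 9, 16, 11, 2, 13, 14, 15, 12]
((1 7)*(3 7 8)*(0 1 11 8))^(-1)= ((0 1)(3 7 11 8))^(-1)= (0 1)(3 8 11 7)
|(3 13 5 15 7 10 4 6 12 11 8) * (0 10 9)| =|(0 10 4 6 12 11 8 3 13 5 15 7 9)| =13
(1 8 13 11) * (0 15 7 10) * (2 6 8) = (0 15 7 10)(1 2 6 8 13 11) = [15, 2, 6, 3, 4, 5, 8, 10, 13, 9, 0, 1, 12, 11, 14, 7]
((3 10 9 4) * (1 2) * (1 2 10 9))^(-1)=(1 10)(3 4 9)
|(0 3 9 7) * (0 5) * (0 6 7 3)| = 6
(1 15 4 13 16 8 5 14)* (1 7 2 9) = (1 15 4 13 16 8 5 14 7 2 9) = [0, 15, 9, 3, 13, 14, 6, 2, 5, 1, 10, 11, 12, 16, 7, 4, 8]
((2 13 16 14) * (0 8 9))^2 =(0 9 8)(2 16)(13 14)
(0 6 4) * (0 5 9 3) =[6, 1, 2, 0, 5, 9, 4, 7, 8, 3] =(0 6 4 5 9 3)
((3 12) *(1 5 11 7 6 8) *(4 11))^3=((1 5 4 11 7 6 8)(3 12))^3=(1 11 8 4 6 5 7)(3 12)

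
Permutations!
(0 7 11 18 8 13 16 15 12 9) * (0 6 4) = (0 7 11 18 8 13 16 15 12 9 6 4) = [7, 1, 2, 3, 0, 5, 4, 11, 13, 6, 10, 18, 9, 16, 14, 12, 15, 17, 8]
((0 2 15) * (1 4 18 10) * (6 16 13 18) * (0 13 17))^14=(0 13 1 16 2 18 4 17 15 10 6)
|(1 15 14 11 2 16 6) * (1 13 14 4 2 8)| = 10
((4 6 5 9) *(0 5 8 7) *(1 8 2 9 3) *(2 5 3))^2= ((0 3 1 8 7)(2 9 4 6 5))^2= (0 1 7 3 8)(2 4 5 9 6)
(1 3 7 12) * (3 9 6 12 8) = (1 9 6 12)(3 7 8) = [0, 9, 2, 7, 4, 5, 12, 8, 3, 6, 10, 11, 1]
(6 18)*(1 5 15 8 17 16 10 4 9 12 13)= (1 5 15 8 17 16 10 4 9 12 13)(6 18)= [0, 5, 2, 3, 9, 15, 18, 7, 17, 12, 4, 11, 13, 1, 14, 8, 10, 16, 6]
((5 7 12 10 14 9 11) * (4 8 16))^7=(4 8 16)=((4 8 16)(5 7 12 10 14 9 11))^7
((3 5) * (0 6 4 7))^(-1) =(0 7 4 6)(3 5)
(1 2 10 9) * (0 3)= (0 3)(1 2 10 9)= [3, 2, 10, 0, 4, 5, 6, 7, 8, 1, 9]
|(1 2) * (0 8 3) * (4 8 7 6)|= |(0 7 6 4 8 3)(1 2)|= 6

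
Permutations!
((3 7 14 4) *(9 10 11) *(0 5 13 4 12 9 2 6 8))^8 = (0 9 13 11 3 6 14)(2 7 8 12 5 10 4)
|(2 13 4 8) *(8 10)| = |(2 13 4 10 8)| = 5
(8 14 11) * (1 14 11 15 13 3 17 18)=[0, 14, 2, 17, 4, 5, 6, 7, 11, 9, 10, 8, 12, 3, 15, 13, 16, 18, 1]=(1 14 15 13 3 17 18)(8 11)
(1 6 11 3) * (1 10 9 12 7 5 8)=(1 6 11 3 10 9 12 7 5 8)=[0, 6, 2, 10, 4, 8, 11, 5, 1, 12, 9, 3, 7]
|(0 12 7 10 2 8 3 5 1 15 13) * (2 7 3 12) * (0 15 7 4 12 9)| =|(0 2 8 9)(1 7 10 4 12 3 5)(13 15)| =28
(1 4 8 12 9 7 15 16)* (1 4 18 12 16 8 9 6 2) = (1 18 12 6 2)(4 9 7 15 8 16) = [0, 18, 1, 3, 9, 5, 2, 15, 16, 7, 10, 11, 6, 13, 14, 8, 4, 17, 12]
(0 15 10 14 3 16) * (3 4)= (0 15 10 14 4 3 16)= [15, 1, 2, 16, 3, 5, 6, 7, 8, 9, 14, 11, 12, 13, 4, 10, 0]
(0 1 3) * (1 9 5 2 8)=(0 9 5 2 8 1 3)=[9, 3, 8, 0, 4, 2, 6, 7, 1, 5]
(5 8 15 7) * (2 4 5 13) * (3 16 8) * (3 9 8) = (2 4 5 9 8 15 7 13)(3 16) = [0, 1, 4, 16, 5, 9, 6, 13, 15, 8, 10, 11, 12, 2, 14, 7, 3]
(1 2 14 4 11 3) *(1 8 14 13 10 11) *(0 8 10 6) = (0 8 14 4 1 2 13 6)(3 10 11) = [8, 2, 13, 10, 1, 5, 0, 7, 14, 9, 11, 3, 12, 6, 4]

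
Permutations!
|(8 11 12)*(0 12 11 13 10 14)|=|(0 12 8 13 10 14)|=6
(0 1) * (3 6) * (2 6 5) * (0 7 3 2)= [1, 7, 6, 5, 4, 0, 2, 3]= (0 1 7 3 5)(2 6)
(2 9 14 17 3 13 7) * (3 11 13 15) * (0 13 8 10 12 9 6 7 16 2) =(0 13 16 2 6 7)(3 15)(8 10 12 9 14 17 11) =[13, 1, 6, 15, 4, 5, 7, 0, 10, 14, 12, 8, 9, 16, 17, 3, 2, 11]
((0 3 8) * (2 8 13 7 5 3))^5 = ((0 2 8)(3 13 7 5))^5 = (0 8 2)(3 13 7 5)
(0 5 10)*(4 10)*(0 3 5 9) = (0 9)(3 5 4 10) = [9, 1, 2, 5, 10, 4, 6, 7, 8, 0, 3]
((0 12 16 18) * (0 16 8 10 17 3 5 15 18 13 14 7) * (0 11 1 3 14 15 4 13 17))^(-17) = ((0 12 8 10)(1 3 5 4 13 15 18 16 17 14 7 11))^(-17) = (0 10 8 12)(1 16 5 14 13 11 18 3 17 4 7 15)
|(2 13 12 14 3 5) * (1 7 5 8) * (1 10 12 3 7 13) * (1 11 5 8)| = 15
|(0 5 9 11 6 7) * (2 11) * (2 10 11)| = |(0 5 9 10 11 6 7)| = 7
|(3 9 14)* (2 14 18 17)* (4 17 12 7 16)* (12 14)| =|(2 12 7 16 4 17)(3 9 18 14)| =12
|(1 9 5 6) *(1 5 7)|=|(1 9 7)(5 6)|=6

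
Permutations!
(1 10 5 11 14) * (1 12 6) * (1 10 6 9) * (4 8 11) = (1 6 10 5 4 8 11 14 12 9) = [0, 6, 2, 3, 8, 4, 10, 7, 11, 1, 5, 14, 9, 13, 12]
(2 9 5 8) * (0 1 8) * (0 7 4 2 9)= (0 1 8 9 5 7 4 2)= [1, 8, 0, 3, 2, 7, 6, 4, 9, 5]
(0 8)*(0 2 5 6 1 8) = [0, 8, 5, 3, 4, 6, 1, 7, 2] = (1 8 2 5 6)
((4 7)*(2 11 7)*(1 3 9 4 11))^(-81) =(1 2 4 9 3)(7 11)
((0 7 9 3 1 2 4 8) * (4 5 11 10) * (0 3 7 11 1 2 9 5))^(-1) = (0 2 3 8 4 10 11)(1 5 7 9)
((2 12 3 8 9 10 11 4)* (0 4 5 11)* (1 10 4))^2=(0 10 1)(2 3 9)(4 12 8)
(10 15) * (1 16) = (1 16)(10 15) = [0, 16, 2, 3, 4, 5, 6, 7, 8, 9, 15, 11, 12, 13, 14, 10, 1]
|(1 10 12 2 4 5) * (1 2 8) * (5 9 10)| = |(1 5 2 4 9 10 12 8)| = 8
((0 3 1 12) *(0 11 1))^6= (12)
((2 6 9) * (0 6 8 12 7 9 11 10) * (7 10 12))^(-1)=((0 6 11 12 10)(2 8 7 9))^(-1)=(0 10 12 11 6)(2 9 7 8)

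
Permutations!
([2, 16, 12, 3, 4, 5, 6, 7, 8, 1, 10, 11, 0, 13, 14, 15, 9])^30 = [0, 1, 2, 3, 4, 5, 6, 7, 8, 9, 10, 11, 12, 13, 14, 15, 16]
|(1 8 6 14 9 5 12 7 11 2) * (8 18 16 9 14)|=18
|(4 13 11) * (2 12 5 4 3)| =7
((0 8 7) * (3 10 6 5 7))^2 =((0 8 3 10 6 5 7))^2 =(0 3 6 7 8 10 5)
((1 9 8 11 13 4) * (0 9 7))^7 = ((0 9 8 11 13 4 1 7))^7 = (0 7 1 4 13 11 8 9)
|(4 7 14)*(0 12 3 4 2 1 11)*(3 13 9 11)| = |(0 12 13 9 11)(1 3 4 7 14 2)| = 30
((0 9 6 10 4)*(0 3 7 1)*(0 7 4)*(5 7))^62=((0 9 6 10)(1 5 7)(3 4))^62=(0 6)(1 7 5)(9 10)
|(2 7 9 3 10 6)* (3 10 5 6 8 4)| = 9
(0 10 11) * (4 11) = (0 10 4 11) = [10, 1, 2, 3, 11, 5, 6, 7, 8, 9, 4, 0]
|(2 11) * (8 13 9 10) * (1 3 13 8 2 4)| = |(1 3 13 9 10 2 11 4)| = 8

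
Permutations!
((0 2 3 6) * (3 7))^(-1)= (0 6 3 7 2)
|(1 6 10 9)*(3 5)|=|(1 6 10 9)(3 5)|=4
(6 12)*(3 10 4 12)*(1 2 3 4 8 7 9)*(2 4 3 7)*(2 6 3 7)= (1 4 12 3 10 8 6 7 9)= [0, 4, 2, 10, 12, 5, 7, 9, 6, 1, 8, 11, 3]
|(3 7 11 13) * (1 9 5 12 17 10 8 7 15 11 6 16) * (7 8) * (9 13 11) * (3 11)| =|(1 13 11 3 15 9 5 12 17 10 7 6 16)| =13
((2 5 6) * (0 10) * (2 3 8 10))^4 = ((0 2 5 6 3 8 10))^4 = (0 3 2 8 5 10 6)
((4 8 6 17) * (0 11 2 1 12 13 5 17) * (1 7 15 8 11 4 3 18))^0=(18)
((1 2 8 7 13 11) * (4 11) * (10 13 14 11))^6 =(14)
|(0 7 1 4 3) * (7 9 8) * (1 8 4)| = 4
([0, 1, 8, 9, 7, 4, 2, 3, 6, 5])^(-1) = (2 6 8)(3 7 4 5 9)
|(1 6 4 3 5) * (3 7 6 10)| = |(1 10 3 5)(4 7 6)| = 12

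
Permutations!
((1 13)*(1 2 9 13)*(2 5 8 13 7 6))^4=((2 9 7 6)(5 8 13))^4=(5 8 13)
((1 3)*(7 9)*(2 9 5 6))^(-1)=(1 3)(2 6 5 7 9)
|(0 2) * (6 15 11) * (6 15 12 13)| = 6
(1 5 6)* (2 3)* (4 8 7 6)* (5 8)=(1 8 7 6)(2 3)(4 5)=[0, 8, 3, 2, 5, 4, 1, 6, 7]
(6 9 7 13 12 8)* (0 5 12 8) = (0 5 12)(6 9 7 13 8) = [5, 1, 2, 3, 4, 12, 9, 13, 6, 7, 10, 11, 0, 8]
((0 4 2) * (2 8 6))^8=((0 4 8 6 2))^8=(0 6 4 2 8)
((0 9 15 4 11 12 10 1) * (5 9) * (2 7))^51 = ((0 5 9 15 4 11 12 10 1)(2 7))^51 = (0 12 15)(1 11 9)(2 7)(4 5 10)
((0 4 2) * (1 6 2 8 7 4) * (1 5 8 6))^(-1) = (0 2 6 4 7 8 5)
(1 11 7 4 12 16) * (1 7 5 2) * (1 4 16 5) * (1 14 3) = (1 11 14 3)(2 4 12 5)(7 16) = [0, 11, 4, 1, 12, 2, 6, 16, 8, 9, 10, 14, 5, 13, 3, 15, 7]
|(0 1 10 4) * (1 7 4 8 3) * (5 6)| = |(0 7 4)(1 10 8 3)(5 6)| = 12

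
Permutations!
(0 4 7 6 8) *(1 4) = [1, 4, 2, 3, 7, 5, 8, 6, 0] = (0 1 4 7 6 8)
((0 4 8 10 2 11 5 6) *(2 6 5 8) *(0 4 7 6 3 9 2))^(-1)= ((0 7 6 4)(2 11 8 10 3 9))^(-1)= (0 4 6 7)(2 9 3 10 8 11)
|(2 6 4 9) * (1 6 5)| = 6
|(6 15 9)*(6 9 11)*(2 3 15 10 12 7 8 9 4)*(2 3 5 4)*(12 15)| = 8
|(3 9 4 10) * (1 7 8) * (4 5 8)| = 8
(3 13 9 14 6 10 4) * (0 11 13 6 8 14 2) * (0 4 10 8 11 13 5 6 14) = (0 13 9 2 4 3 14 11 5 6 8) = [13, 1, 4, 14, 3, 6, 8, 7, 0, 2, 10, 5, 12, 9, 11]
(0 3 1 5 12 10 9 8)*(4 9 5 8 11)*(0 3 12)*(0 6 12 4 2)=[4, 8, 0, 1, 9, 6, 12, 7, 3, 11, 5, 2, 10]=(0 4 9 11 2)(1 8 3)(5 6 12 10)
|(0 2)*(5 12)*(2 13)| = |(0 13 2)(5 12)| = 6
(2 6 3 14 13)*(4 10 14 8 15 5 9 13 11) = [0, 1, 6, 8, 10, 9, 3, 7, 15, 13, 14, 4, 12, 2, 11, 5] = (2 6 3 8 15 5 9 13)(4 10 14 11)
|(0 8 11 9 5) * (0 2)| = 6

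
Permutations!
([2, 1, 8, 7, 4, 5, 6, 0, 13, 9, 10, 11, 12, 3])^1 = [2, 1, 8, 7, 4, 5, 6, 0, 13, 9, 10, 11, 12, 3]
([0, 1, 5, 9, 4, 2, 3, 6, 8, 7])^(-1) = [0, 1, 5, 6, 4, 2, 7, 9, 8, 3]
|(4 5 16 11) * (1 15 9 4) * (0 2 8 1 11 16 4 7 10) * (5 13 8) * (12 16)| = 22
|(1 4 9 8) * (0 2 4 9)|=|(0 2 4)(1 9 8)|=3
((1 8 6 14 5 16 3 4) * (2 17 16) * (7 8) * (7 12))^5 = ((1 12 7 8 6 14 5 2 17 16 3 4))^5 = (1 14 3 8 17 12 5 4 6 16 7 2)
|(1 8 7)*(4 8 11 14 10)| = 7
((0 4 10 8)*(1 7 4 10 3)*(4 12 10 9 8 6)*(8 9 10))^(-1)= ((0 10 6 4 3 1 7 12 8))^(-1)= (0 8 12 7 1 3 4 6 10)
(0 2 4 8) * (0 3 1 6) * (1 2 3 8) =(8)(0 3 2 4 1 6) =[3, 6, 4, 2, 1, 5, 0, 7, 8]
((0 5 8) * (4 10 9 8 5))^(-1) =((0 4 10 9 8))^(-1) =(0 8 9 10 4)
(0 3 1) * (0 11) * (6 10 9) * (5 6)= (0 3 1 11)(5 6 10 9)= [3, 11, 2, 1, 4, 6, 10, 7, 8, 5, 9, 0]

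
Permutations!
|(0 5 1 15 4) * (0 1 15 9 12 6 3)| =9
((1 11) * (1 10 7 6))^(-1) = ((1 11 10 7 6))^(-1) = (1 6 7 10 11)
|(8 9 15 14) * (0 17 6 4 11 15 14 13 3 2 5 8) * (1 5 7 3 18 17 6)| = 39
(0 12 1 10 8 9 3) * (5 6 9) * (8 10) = (0 12 1 8 5 6 9 3) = [12, 8, 2, 0, 4, 6, 9, 7, 5, 3, 10, 11, 1]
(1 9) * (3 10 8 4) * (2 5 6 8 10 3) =[0, 9, 5, 3, 2, 6, 8, 7, 4, 1, 10] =(10)(1 9)(2 5 6 8 4)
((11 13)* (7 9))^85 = (7 9)(11 13)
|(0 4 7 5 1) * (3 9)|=|(0 4 7 5 1)(3 9)|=10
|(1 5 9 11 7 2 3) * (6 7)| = 8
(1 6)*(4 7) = (1 6)(4 7) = [0, 6, 2, 3, 7, 5, 1, 4]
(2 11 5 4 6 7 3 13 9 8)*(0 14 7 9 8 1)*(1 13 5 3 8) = (0 14 7 8 2 11 3 5 4 6 9 13 1) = [14, 0, 11, 5, 6, 4, 9, 8, 2, 13, 10, 3, 12, 1, 7]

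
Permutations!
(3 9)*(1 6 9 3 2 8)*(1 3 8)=(1 6 9 2)(3 8)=[0, 6, 1, 8, 4, 5, 9, 7, 3, 2]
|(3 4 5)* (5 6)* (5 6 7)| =|(3 4 7 5)| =4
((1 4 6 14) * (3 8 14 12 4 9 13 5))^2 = (1 13 3 14 9 5 8)(4 12 6)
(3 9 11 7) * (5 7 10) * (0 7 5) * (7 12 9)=(0 12 9 11 10)(3 7)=[12, 1, 2, 7, 4, 5, 6, 3, 8, 11, 0, 10, 9]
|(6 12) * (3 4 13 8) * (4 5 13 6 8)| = 7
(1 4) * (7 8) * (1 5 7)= (1 4 5 7 8)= [0, 4, 2, 3, 5, 7, 6, 8, 1]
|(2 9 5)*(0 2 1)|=5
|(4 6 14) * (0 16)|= |(0 16)(4 6 14)|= 6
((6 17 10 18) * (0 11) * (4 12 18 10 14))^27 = (0 11)(4 6)(12 17)(14 18) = ((0 11)(4 12 18 6 17 14))^27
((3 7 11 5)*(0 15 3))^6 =((0 15 3 7 11 5))^6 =(15)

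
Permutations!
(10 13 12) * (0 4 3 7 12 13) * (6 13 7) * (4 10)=(0 10)(3 6 13 7 12 4)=[10, 1, 2, 6, 3, 5, 13, 12, 8, 9, 0, 11, 4, 7]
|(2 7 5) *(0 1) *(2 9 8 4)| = |(0 1)(2 7 5 9 8 4)| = 6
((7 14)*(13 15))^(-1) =(7 14)(13 15)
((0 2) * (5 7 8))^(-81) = ((0 2)(5 7 8))^(-81) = (8)(0 2)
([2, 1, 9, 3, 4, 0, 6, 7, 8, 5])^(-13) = (0 5 9 2)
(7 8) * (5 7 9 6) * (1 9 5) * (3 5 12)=(1 9 6)(3 5 7 8 12)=[0, 9, 2, 5, 4, 7, 1, 8, 12, 6, 10, 11, 3]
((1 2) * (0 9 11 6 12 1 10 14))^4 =(0 12 14 6 10 11 2 9 1)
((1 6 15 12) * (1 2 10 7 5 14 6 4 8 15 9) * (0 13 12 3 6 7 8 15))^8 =(0 12 10)(1 15 6)(2 8 13)(3 9 4)(5 7 14)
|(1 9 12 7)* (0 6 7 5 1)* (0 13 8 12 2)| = |(0 6 7 13 8 12 5 1 9 2)| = 10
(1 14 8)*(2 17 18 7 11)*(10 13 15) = (1 14 8)(2 17 18 7 11)(10 13 15) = [0, 14, 17, 3, 4, 5, 6, 11, 1, 9, 13, 2, 12, 15, 8, 10, 16, 18, 7]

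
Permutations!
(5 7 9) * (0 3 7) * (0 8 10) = (0 3 7 9 5 8 10) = [3, 1, 2, 7, 4, 8, 6, 9, 10, 5, 0]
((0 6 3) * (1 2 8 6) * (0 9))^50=(0 1 2 8 6 3 9)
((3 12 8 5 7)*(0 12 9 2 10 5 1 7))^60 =(12)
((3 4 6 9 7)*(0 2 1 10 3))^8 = (0 7 9 6 4 3 10 1 2)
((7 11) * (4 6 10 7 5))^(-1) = (4 5 11 7 10 6)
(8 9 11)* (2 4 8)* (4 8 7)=(2 8 9 11)(4 7)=[0, 1, 8, 3, 7, 5, 6, 4, 9, 11, 10, 2]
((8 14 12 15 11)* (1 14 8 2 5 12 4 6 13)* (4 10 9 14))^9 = (1 4 6 13)(2 11 15 12 5)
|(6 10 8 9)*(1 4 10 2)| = |(1 4 10 8 9 6 2)| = 7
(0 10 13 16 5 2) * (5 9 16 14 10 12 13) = (0 12 13 14 10 5 2)(9 16) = [12, 1, 0, 3, 4, 2, 6, 7, 8, 16, 5, 11, 13, 14, 10, 15, 9]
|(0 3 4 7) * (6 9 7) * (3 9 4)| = |(0 9 7)(4 6)| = 6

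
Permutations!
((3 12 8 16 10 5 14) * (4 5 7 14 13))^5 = (3 7 16 12 14 10 8)(4 13 5)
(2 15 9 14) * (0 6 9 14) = (0 6 9)(2 15 14) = [6, 1, 15, 3, 4, 5, 9, 7, 8, 0, 10, 11, 12, 13, 2, 14]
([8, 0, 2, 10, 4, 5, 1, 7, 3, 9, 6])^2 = [3, 8, 2, 6, 4, 5, 0, 7, 10, 9, 1]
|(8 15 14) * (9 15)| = |(8 9 15 14)| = 4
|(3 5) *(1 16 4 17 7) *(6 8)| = |(1 16 4 17 7)(3 5)(6 8)| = 10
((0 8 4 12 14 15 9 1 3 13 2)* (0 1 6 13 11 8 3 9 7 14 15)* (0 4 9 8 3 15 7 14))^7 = (0 15 14 4 12 7)(1 8 9 6 13 2)(3 11) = ((0 15 14 4 12 7)(1 8 9 6 13 2)(3 11))^7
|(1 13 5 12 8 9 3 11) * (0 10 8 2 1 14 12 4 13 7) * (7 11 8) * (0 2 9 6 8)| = |(0 10 7 2 1 11 14 12 9 3)(4 13 5)(6 8)| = 30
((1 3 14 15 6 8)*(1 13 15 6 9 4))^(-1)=(1 4 9 15 13 8 6 14 3)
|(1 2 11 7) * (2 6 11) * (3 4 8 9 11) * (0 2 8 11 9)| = 6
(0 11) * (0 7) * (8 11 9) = (0 9 8 11 7) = [9, 1, 2, 3, 4, 5, 6, 0, 11, 8, 10, 7]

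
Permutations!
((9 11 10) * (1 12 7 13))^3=((1 12 7 13)(9 11 10))^3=(1 13 7 12)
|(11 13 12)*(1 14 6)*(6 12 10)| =|(1 14 12 11 13 10 6)| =7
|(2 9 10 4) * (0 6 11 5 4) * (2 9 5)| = 8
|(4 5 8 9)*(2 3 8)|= 6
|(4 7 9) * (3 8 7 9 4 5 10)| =7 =|(3 8 7 4 9 5 10)|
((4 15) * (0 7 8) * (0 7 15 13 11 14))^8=((0 15 4 13 11 14)(7 8))^8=(0 4 11)(13 14 15)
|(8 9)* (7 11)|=|(7 11)(8 9)|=2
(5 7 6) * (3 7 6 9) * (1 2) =(1 2)(3 7 9)(5 6) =[0, 2, 1, 7, 4, 6, 5, 9, 8, 3]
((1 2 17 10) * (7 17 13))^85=((1 2 13 7 17 10))^85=(1 2 13 7 17 10)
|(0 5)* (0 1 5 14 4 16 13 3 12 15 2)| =18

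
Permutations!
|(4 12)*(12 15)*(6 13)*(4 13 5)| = |(4 15 12 13 6 5)| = 6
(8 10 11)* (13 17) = (8 10 11)(13 17) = [0, 1, 2, 3, 4, 5, 6, 7, 10, 9, 11, 8, 12, 17, 14, 15, 16, 13]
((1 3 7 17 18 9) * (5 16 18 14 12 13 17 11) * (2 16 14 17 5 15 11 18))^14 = (1 9 18 7 3)(5 12)(13 14)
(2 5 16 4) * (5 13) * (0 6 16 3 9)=[6, 1, 13, 9, 2, 3, 16, 7, 8, 0, 10, 11, 12, 5, 14, 15, 4]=(0 6 16 4 2 13 5 3 9)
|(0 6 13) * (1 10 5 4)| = 12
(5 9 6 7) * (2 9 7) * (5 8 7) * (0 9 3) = [9, 1, 3, 0, 4, 5, 2, 8, 7, 6] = (0 9 6 2 3)(7 8)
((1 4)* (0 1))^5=(0 4 1)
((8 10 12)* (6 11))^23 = ((6 11)(8 10 12))^23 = (6 11)(8 12 10)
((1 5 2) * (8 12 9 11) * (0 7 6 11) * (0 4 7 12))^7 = (0 8 11 6 7 4 9 12)(1 5 2)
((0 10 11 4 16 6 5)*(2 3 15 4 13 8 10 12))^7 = ((0 12 2 3 15 4 16 6 5)(8 10 11 13))^7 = (0 6 4 3 12 5 16 15 2)(8 13 11 10)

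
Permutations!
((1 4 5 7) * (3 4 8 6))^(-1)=(1 7 5 4 3 6 8)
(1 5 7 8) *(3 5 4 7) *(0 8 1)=(0 8)(1 4 7)(3 5)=[8, 4, 2, 5, 7, 3, 6, 1, 0]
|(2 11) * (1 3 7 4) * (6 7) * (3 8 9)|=14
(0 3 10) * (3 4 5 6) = (0 4 5 6 3 10) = [4, 1, 2, 10, 5, 6, 3, 7, 8, 9, 0]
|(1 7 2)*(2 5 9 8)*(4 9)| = 7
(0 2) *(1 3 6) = (0 2)(1 3 6) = [2, 3, 0, 6, 4, 5, 1]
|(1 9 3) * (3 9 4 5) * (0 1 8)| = |(9)(0 1 4 5 3 8)| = 6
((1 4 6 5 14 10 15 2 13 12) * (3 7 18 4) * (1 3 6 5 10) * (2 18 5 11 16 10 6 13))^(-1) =(1 14 5 7 3 12 13)(4 18 15 10 16 11)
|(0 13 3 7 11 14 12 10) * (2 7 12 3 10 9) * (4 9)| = 24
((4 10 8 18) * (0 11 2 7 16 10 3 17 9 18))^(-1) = ((0 11 2 7 16 10 8)(3 17 9 18 4))^(-1) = (0 8 10 16 7 2 11)(3 4 18 9 17)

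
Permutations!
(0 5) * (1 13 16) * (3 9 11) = (0 5)(1 13 16)(3 9 11) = [5, 13, 2, 9, 4, 0, 6, 7, 8, 11, 10, 3, 12, 16, 14, 15, 1]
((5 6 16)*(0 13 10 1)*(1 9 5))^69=(0 6 10 1 5 13 16 9)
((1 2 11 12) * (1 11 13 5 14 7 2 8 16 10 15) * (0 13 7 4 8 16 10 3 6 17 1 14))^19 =(0 13 5)(1 17 6 3 16)(2 7)(4 14 15 10 8)(11 12)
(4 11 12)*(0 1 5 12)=(0 1 5 12 4 11)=[1, 5, 2, 3, 11, 12, 6, 7, 8, 9, 10, 0, 4]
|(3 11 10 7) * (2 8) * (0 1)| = 4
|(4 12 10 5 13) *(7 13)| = 6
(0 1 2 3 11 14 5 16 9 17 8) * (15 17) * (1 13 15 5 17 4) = (0 13 15 4 1 2 3 11 14 17 8)(5 16 9) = [13, 2, 3, 11, 1, 16, 6, 7, 0, 5, 10, 14, 12, 15, 17, 4, 9, 8]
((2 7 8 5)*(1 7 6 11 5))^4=(11)(1 7 8)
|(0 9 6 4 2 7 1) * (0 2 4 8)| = |(0 9 6 8)(1 2 7)| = 12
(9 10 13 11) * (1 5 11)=[0, 5, 2, 3, 4, 11, 6, 7, 8, 10, 13, 9, 12, 1]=(1 5 11 9 10 13)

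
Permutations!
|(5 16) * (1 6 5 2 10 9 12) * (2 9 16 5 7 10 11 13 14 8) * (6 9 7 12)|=60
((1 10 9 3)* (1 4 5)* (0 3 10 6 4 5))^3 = (0 1)(3 6)(4 5)(9 10)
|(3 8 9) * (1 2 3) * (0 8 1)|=3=|(0 8 9)(1 2 3)|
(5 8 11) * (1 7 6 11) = (1 7 6 11 5 8) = [0, 7, 2, 3, 4, 8, 11, 6, 1, 9, 10, 5]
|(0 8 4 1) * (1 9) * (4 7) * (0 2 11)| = 8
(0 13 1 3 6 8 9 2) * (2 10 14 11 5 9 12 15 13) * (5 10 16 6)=(0 2)(1 3 5 9 16 6 8 12 15 13)(10 14 11)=[2, 3, 0, 5, 4, 9, 8, 7, 12, 16, 14, 10, 15, 1, 11, 13, 6]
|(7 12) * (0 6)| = |(0 6)(7 12)| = 2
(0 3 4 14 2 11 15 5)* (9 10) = (0 3 4 14 2 11 15 5)(9 10) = [3, 1, 11, 4, 14, 0, 6, 7, 8, 10, 9, 15, 12, 13, 2, 5]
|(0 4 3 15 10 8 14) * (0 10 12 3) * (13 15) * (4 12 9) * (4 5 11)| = |(0 12 3 13 15 9 5 11 4)(8 14 10)| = 9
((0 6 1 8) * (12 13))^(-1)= (0 8 1 6)(12 13)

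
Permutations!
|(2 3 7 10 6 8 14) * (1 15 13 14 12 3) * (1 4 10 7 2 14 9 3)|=|(1 15 13 9 3 2 4 10 6 8 12)|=11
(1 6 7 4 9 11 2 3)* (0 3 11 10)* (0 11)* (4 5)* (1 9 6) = (0 3 9 10 11 2)(4 6 7 5) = [3, 1, 0, 9, 6, 4, 7, 5, 8, 10, 11, 2]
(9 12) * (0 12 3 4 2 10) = (0 12 9 3 4 2 10) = [12, 1, 10, 4, 2, 5, 6, 7, 8, 3, 0, 11, 9]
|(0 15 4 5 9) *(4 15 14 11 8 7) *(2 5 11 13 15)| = 28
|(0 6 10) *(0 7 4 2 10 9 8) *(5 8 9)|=4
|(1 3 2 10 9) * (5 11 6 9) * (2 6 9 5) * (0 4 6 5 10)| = 5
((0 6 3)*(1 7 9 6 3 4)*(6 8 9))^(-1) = (0 3)(1 4 6 7)(8 9)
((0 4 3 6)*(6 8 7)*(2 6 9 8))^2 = (0 3 6 4 2)(7 8 9)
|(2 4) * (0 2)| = |(0 2 4)| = 3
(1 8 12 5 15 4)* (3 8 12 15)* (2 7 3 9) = (1 12 5 9 2 7 3 8 15 4) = [0, 12, 7, 8, 1, 9, 6, 3, 15, 2, 10, 11, 5, 13, 14, 4]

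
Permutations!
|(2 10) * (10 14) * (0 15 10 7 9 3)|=|(0 15 10 2 14 7 9 3)|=8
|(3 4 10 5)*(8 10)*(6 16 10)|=7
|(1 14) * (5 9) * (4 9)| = 6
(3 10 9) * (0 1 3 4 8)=(0 1 3 10 9 4 8)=[1, 3, 2, 10, 8, 5, 6, 7, 0, 4, 9]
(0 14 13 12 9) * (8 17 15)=(0 14 13 12 9)(8 17 15)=[14, 1, 2, 3, 4, 5, 6, 7, 17, 0, 10, 11, 9, 12, 13, 8, 16, 15]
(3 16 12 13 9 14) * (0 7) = (0 7)(3 16 12 13 9 14) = [7, 1, 2, 16, 4, 5, 6, 0, 8, 14, 10, 11, 13, 9, 3, 15, 12]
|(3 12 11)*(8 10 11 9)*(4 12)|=7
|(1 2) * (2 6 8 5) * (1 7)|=6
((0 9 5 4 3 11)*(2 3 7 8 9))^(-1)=(0 11 3 2)(4 5 9 8 7)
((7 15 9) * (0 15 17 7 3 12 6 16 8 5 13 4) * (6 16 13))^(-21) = ((0 15 9 3 12 16 8 5 6 13 4)(7 17))^(-21) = (0 15 9 3 12 16 8 5 6 13 4)(7 17)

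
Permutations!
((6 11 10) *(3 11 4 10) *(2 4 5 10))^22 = (11)(5 10 6)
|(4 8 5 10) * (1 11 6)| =12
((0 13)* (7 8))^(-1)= ((0 13)(7 8))^(-1)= (0 13)(7 8)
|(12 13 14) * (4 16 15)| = 3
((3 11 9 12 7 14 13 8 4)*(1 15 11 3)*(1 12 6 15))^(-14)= ((4 12 7 14 13 8)(6 15 11 9))^(-14)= (4 13 7)(6 11)(8 14 12)(9 15)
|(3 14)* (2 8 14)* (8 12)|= 5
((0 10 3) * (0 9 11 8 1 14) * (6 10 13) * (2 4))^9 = (0 14 1 8 11 9 3 10 6 13)(2 4)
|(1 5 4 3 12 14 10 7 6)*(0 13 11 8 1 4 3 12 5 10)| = 22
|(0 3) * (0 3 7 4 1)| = |(0 7 4 1)| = 4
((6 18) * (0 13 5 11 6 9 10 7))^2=((0 13 5 11 6 18 9 10 7))^2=(0 5 6 9 7 13 11 18 10)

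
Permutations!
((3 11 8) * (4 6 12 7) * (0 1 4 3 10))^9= (0 10 8 11 3 7 12 6 4 1)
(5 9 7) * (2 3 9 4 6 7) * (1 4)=[0, 4, 3, 9, 6, 1, 7, 5, 8, 2]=(1 4 6 7 5)(2 3 9)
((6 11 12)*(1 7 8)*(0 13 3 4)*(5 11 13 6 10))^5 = (13)(1 8 7)(5 11 12 10)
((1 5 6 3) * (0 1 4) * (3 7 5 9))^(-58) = ((0 1 9 3 4)(5 6 7))^(-58) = (0 9 4 1 3)(5 7 6)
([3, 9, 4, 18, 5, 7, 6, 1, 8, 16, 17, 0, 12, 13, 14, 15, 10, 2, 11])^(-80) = (18)(1 9 16 10 17 2 4 5 7)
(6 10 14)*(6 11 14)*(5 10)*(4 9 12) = (4 9 12)(5 10 6)(11 14) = [0, 1, 2, 3, 9, 10, 5, 7, 8, 12, 6, 14, 4, 13, 11]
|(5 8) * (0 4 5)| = 4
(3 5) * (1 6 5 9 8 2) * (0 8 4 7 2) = (0 8)(1 6 5 3 9 4 7 2) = [8, 6, 1, 9, 7, 3, 5, 2, 0, 4]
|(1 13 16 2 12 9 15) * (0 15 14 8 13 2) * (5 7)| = |(0 15 1 2 12 9 14 8 13 16)(5 7)| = 10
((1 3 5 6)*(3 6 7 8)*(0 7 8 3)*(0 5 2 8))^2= (0 3 8)(2 5 7)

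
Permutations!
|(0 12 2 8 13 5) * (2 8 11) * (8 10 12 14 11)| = 14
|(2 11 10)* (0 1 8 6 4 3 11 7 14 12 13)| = 13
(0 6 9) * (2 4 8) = (0 6 9)(2 4 8) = [6, 1, 4, 3, 8, 5, 9, 7, 2, 0]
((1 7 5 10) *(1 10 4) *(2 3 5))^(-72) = (10)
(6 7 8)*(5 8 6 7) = (5 8 7 6) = [0, 1, 2, 3, 4, 8, 5, 6, 7]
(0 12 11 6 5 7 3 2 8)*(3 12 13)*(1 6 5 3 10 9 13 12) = (0 12 11 5 7 1 6 3 2 8)(9 13 10) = [12, 6, 8, 2, 4, 7, 3, 1, 0, 13, 9, 5, 11, 10]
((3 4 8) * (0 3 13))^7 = (0 4 13 3 8)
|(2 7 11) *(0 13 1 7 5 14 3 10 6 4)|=12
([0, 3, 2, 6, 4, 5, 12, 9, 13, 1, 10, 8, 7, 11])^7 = [0, 3, 2, 6, 4, 5, 12, 9, 13, 1, 10, 8, 7, 11]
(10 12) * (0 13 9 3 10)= (0 13 9 3 10 12)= [13, 1, 2, 10, 4, 5, 6, 7, 8, 3, 12, 11, 0, 9]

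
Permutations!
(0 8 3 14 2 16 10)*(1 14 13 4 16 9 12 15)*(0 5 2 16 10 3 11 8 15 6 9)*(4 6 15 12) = (0 12 15 1 14 16 3 13 6 9 4 10 5 2)(8 11) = [12, 14, 0, 13, 10, 2, 9, 7, 11, 4, 5, 8, 15, 6, 16, 1, 3]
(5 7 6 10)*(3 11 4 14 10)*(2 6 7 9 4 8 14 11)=(2 6 3)(4 11 8 14 10 5 9)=[0, 1, 6, 2, 11, 9, 3, 7, 14, 4, 5, 8, 12, 13, 10]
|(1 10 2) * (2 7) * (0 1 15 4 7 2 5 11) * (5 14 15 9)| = 28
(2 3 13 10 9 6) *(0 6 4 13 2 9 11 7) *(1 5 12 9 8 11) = (0 6 8 11 7)(1 5 12 9 4 13 10)(2 3) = [6, 5, 3, 2, 13, 12, 8, 0, 11, 4, 1, 7, 9, 10]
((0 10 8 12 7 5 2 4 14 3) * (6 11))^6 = ((0 10 8 12 7 5 2 4 14 3)(6 11))^6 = (0 2 8 14 7)(3 5 10 4 12)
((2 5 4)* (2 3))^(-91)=(2 5 4 3)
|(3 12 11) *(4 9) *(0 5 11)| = |(0 5 11 3 12)(4 9)| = 10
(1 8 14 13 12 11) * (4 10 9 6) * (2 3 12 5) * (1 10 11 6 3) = (1 8 14 13 5 2)(3 12 6 4 11 10 9) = [0, 8, 1, 12, 11, 2, 4, 7, 14, 3, 9, 10, 6, 5, 13]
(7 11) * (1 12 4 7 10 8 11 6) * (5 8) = (1 12 4 7 6)(5 8 11 10) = [0, 12, 2, 3, 7, 8, 1, 6, 11, 9, 5, 10, 4]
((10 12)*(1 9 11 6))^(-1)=((1 9 11 6)(10 12))^(-1)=(1 6 11 9)(10 12)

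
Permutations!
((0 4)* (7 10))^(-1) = ((0 4)(7 10))^(-1) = (0 4)(7 10)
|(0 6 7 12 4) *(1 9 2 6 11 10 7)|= |(0 11 10 7 12 4)(1 9 2 6)|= 12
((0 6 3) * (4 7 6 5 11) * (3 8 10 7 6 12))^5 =((0 5 11 4 6 8 10 7 12 3))^5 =(0 8)(3 6)(4 12)(5 10)(7 11)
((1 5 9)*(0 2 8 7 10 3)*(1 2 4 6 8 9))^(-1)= (0 3 10 7 8 6 4)(1 5)(2 9)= ((0 4 6 8 7 10 3)(1 5)(2 9))^(-1)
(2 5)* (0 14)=(0 14)(2 5)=[14, 1, 5, 3, 4, 2, 6, 7, 8, 9, 10, 11, 12, 13, 0]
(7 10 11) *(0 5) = [5, 1, 2, 3, 4, 0, 6, 10, 8, 9, 11, 7] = (0 5)(7 10 11)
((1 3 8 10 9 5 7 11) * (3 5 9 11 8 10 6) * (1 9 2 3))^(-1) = ((1 5 7 8 6)(2 3 10 11 9))^(-1) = (1 6 8 7 5)(2 9 11 10 3)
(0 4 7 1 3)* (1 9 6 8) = (0 4 7 9 6 8 1 3) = [4, 3, 2, 0, 7, 5, 8, 9, 1, 6]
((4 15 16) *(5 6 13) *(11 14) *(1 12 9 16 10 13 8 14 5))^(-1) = (1 13 10 15 4 16 9 12)(5 11 14 8 6)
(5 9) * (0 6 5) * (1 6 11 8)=(0 11 8 1 6 5 9)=[11, 6, 2, 3, 4, 9, 5, 7, 1, 0, 10, 8]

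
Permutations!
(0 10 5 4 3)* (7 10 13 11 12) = (0 13 11 12 7 10 5 4 3) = [13, 1, 2, 0, 3, 4, 6, 10, 8, 9, 5, 12, 7, 11]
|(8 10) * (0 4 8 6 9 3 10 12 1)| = 20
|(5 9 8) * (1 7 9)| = 5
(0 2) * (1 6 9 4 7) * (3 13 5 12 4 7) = [2, 6, 0, 13, 3, 12, 9, 1, 8, 7, 10, 11, 4, 5] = (0 2)(1 6 9 7)(3 13 5 12 4)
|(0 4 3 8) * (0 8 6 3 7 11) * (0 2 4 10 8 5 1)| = 20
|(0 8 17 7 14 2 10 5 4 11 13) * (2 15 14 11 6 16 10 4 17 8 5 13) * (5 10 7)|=6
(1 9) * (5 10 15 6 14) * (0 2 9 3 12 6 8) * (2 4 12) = [4, 3, 9, 2, 12, 10, 14, 7, 0, 1, 15, 11, 6, 13, 5, 8] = (0 4 12 6 14 5 10 15 8)(1 3 2 9)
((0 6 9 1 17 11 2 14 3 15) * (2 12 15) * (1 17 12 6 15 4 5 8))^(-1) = ((0 15)(1 12 4 5 8)(2 14 3)(6 9 17 11))^(-1) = (0 15)(1 8 5 4 12)(2 3 14)(6 11 17 9)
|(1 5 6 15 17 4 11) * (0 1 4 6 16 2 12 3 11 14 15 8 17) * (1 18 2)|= 9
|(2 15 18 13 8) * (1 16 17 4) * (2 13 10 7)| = |(1 16 17 4)(2 15 18 10 7)(8 13)| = 20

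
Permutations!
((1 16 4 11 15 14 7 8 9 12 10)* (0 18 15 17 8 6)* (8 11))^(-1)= (0 6 7 14 15 18)(1 10 12 9 8 4 16)(11 17)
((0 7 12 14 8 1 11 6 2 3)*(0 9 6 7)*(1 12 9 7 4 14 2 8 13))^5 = (14)(2 8 9 3 12 6 7)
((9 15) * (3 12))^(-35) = (3 12)(9 15)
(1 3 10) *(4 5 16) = (1 3 10)(4 5 16) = [0, 3, 2, 10, 5, 16, 6, 7, 8, 9, 1, 11, 12, 13, 14, 15, 4]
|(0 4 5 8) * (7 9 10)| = 12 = |(0 4 5 8)(7 9 10)|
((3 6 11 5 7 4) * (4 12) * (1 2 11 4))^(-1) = ((1 2 11 5 7 12)(3 6 4))^(-1) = (1 12 7 5 11 2)(3 4 6)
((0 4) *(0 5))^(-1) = (0 5 4)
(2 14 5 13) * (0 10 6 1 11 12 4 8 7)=[10, 11, 14, 3, 8, 13, 1, 0, 7, 9, 6, 12, 4, 2, 5]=(0 10 6 1 11 12 4 8 7)(2 14 5 13)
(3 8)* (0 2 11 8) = (0 2 11 8 3) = [2, 1, 11, 0, 4, 5, 6, 7, 3, 9, 10, 8]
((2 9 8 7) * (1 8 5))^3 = (1 2)(5 7)(8 9)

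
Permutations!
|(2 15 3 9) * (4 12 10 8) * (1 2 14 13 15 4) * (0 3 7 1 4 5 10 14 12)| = 14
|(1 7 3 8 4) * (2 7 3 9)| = |(1 3 8 4)(2 7 9)| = 12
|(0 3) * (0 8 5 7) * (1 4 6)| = 15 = |(0 3 8 5 7)(1 4 6)|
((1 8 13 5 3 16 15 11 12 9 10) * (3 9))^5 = (16)(1 10 9 5 13 8)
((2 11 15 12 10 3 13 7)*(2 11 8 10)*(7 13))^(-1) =(2 12 15 11 7 3 10 8)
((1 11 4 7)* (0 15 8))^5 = (0 8 15)(1 11 4 7)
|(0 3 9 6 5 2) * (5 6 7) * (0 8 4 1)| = |(0 3 9 7 5 2 8 4 1)| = 9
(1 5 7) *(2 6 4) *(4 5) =(1 4 2 6 5 7) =[0, 4, 6, 3, 2, 7, 5, 1]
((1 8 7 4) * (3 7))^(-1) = (1 4 7 3 8)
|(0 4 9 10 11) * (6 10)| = |(0 4 9 6 10 11)| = 6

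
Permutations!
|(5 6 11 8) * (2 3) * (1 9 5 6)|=6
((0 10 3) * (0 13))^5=(0 10 3 13)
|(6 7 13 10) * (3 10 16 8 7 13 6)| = |(3 10)(6 13 16 8 7)| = 10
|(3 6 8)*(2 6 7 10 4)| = 7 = |(2 6 8 3 7 10 4)|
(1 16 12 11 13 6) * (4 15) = (1 16 12 11 13 6)(4 15) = [0, 16, 2, 3, 15, 5, 1, 7, 8, 9, 10, 13, 11, 6, 14, 4, 12]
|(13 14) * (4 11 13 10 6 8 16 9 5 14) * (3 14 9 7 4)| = 10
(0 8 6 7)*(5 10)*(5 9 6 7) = (0 8 7)(5 10 9 6) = [8, 1, 2, 3, 4, 10, 5, 0, 7, 6, 9]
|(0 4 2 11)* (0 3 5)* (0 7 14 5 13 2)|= 12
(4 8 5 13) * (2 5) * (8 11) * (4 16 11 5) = (2 4 5 13 16 11 8) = [0, 1, 4, 3, 5, 13, 6, 7, 2, 9, 10, 8, 12, 16, 14, 15, 11]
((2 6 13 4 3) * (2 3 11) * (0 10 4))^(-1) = ((0 10 4 11 2 6 13))^(-1) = (0 13 6 2 11 4 10)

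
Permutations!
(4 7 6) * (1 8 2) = (1 8 2)(4 7 6) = [0, 8, 1, 3, 7, 5, 4, 6, 2]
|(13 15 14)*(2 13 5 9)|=6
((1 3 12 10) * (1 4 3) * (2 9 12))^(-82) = ((2 9 12 10 4 3))^(-82) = (2 12 4)(3 9 10)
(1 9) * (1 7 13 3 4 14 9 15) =[0, 15, 2, 4, 14, 5, 6, 13, 8, 7, 10, 11, 12, 3, 9, 1] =(1 15)(3 4 14 9 7 13)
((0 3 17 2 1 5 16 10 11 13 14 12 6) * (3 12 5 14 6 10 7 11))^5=((0 12 10 3 17 2 1 14 5 16 7 11 13 6))^5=(0 2 7 12 1 11 10 14 13 3 5 6 17 16)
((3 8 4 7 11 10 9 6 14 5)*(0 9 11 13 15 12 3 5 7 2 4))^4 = ((0 9 6 14 7 13 15 12 3 8)(2 4)(10 11))^4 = (0 7 3 6 15)(8 14 12 9 13)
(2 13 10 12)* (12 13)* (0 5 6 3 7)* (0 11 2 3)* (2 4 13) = (0 5 6)(2 12 3 7 11 4 13 10) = [5, 1, 12, 7, 13, 6, 0, 11, 8, 9, 2, 4, 3, 10]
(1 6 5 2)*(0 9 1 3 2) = [9, 6, 3, 2, 4, 0, 5, 7, 8, 1] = (0 9 1 6 5)(2 3)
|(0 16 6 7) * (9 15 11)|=12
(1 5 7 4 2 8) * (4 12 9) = (1 5 7 12 9 4 2 8) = [0, 5, 8, 3, 2, 7, 6, 12, 1, 4, 10, 11, 9]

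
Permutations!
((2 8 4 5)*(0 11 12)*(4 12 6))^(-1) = ((0 11 6 4 5 2 8 12))^(-1) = (0 12 8 2 5 4 6 11)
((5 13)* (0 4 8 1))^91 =((0 4 8 1)(5 13))^91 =(0 1 8 4)(5 13)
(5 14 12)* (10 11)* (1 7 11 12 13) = (1 7 11 10 12 5 14 13) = [0, 7, 2, 3, 4, 14, 6, 11, 8, 9, 12, 10, 5, 1, 13]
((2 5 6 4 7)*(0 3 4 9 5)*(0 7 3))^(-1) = ((2 7)(3 4)(5 6 9))^(-1) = (2 7)(3 4)(5 9 6)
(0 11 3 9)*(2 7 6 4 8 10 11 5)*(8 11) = (0 5 2 7 6 4 11 3 9)(8 10) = [5, 1, 7, 9, 11, 2, 4, 6, 10, 0, 8, 3]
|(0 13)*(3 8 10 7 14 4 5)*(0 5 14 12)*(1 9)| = 8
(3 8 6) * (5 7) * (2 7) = (2 7 5)(3 8 6) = [0, 1, 7, 8, 4, 2, 3, 5, 6]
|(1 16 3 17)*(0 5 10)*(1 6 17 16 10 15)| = 10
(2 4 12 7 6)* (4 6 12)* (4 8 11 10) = (2 6)(4 8 11 10)(7 12) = [0, 1, 6, 3, 8, 5, 2, 12, 11, 9, 4, 10, 7]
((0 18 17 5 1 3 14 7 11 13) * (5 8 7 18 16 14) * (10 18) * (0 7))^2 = ((0 16 14 10 18 17 8)(1 3 5)(7 11 13))^2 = (0 14 18 8 16 10 17)(1 5 3)(7 13 11)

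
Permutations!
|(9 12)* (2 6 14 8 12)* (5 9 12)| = |(2 6 14 8 5 9)| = 6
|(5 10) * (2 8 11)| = 6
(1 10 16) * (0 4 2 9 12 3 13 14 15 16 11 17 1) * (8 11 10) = [4, 8, 9, 13, 2, 5, 6, 7, 11, 12, 10, 17, 3, 14, 15, 16, 0, 1] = (0 4 2 9 12 3 13 14 15 16)(1 8 11 17)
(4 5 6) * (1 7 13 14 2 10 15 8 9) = (1 7 13 14 2 10 15 8 9)(4 5 6) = [0, 7, 10, 3, 5, 6, 4, 13, 9, 1, 15, 11, 12, 14, 2, 8]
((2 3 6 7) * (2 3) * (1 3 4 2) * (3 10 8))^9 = (1 10 8 3 6 7 4 2) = ((1 10 8 3 6 7 4 2))^9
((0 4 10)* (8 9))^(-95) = (0 4 10)(8 9)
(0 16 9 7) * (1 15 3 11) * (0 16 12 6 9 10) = (0 12 6 9 7 16 10)(1 15 3 11) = [12, 15, 2, 11, 4, 5, 9, 16, 8, 7, 0, 1, 6, 13, 14, 3, 10]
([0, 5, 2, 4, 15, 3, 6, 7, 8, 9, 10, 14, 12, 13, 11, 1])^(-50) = (15)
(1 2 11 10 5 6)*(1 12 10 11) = (1 2)(5 6 12 10) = [0, 2, 1, 3, 4, 6, 12, 7, 8, 9, 5, 11, 10]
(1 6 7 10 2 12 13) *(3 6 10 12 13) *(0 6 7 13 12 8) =[6, 10, 12, 7, 4, 5, 13, 8, 0, 9, 2, 11, 3, 1] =(0 6 13 1 10 2 12 3 7 8)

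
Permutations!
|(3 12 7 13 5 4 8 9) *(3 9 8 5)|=|(3 12 7 13)(4 5)|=4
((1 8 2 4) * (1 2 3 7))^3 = (1 7 3 8)(2 4)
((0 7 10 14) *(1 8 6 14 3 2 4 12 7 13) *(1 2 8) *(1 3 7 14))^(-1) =(0 14 12 4 2 13)(1 6 8 3)(7 10)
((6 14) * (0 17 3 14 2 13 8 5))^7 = (0 8 2 14 17 5 13 6 3)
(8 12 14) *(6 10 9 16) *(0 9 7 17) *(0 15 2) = [9, 1, 0, 3, 4, 5, 10, 17, 12, 16, 7, 11, 14, 13, 8, 2, 6, 15] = (0 9 16 6 10 7 17 15 2)(8 12 14)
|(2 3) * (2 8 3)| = 2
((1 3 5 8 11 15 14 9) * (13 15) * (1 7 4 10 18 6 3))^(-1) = ((3 5 8 11 13 15 14 9 7 4 10 18 6))^(-1) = (3 6 18 10 4 7 9 14 15 13 11 8 5)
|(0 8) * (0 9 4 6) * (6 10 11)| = |(0 8 9 4 10 11 6)| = 7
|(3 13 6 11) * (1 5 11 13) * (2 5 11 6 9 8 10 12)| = |(1 11 3)(2 5 6 13 9 8 10 12)| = 24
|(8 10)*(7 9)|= 2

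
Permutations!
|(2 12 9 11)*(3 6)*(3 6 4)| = 4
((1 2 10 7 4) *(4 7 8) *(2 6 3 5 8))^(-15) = (1 5)(2 10)(3 4)(6 8)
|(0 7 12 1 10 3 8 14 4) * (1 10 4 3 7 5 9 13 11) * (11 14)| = 30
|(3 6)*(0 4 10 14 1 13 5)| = |(0 4 10 14 1 13 5)(3 6)| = 14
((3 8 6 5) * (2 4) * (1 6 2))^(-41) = (1 6 5 3 8 2 4)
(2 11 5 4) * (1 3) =(1 3)(2 11 5 4) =[0, 3, 11, 1, 2, 4, 6, 7, 8, 9, 10, 5]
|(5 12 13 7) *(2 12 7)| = |(2 12 13)(5 7)| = 6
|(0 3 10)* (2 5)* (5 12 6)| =12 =|(0 3 10)(2 12 6 5)|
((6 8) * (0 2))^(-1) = ((0 2)(6 8))^(-1) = (0 2)(6 8)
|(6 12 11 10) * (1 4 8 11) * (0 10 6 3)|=6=|(0 10 3)(1 4 8 11 6 12)|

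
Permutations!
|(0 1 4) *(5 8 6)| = 3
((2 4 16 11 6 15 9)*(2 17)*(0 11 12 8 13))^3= (0 15 2 12)(4 8 11 9)(6 17 16 13)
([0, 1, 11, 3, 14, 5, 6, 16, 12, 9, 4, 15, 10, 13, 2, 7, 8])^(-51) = [0, 1, 14, 3, 10, 5, 6, 15, 16, 9, 12, 2, 8, 13, 4, 11, 7]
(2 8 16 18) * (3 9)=(2 8 16 18)(3 9)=[0, 1, 8, 9, 4, 5, 6, 7, 16, 3, 10, 11, 12, 13, 14, 15, 18, 17, 2]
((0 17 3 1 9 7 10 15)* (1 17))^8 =((0 1 9 7 10 15)(3 17))^8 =(17)(0 9 10)(1 7 15)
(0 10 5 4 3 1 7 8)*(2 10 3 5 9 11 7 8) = (0 3 1 8)(2 10 9 11 7)(4 5) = [3, 8, 10, 1, 5, 4, 6, 2, 0, 11, 9, 7]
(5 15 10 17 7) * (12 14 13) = (5 15 10 17 7)(12 14 13) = [0, 1, 2, 3, 4, 15, 6, 5, 8, 9, 17, 11, 14, 12, 13, 10, 16, 7]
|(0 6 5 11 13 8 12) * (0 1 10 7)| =|(0 6 5 11 13 8 12 1 10 7)| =10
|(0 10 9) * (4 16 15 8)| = |(0 10 9)(4 16 15 8)| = 12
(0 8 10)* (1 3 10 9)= (0 8 9 1 3 10)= [8, 3, 2, 10, 4, 5, 6, 7, 9, 1, 0]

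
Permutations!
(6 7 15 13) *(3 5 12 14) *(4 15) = (3 5 12 14)(4 15 13 6 7) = [0, 1, 2, 5, 15, 12, 7, 4, 8, 9, 10, 11, 14, 6, 3, 13]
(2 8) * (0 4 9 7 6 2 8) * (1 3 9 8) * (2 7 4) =(0 2)(1 3 9 4 8)(6 7) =[2, 3, 0, 9, 8, 5, 7, 6, 1, 4]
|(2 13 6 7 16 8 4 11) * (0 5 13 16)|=5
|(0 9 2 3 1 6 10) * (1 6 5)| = 6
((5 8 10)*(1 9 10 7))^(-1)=(1 7 8 5 10 9)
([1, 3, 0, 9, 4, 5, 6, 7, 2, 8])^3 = [9, 8, 3, 2, 4, 5, 6, 7, 1, 0]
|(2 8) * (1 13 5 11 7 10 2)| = 8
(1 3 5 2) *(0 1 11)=(0 1 3 5 2 11)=[1, 3, 11, 5, 4, 2, 6, 7, 8, 9, 10, 0]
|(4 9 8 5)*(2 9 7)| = 6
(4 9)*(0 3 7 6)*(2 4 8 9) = [3, 1, 4, 7, 2, 5, 0, 6, 9, 8] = (0 3 7 6)(2 4)(8 9)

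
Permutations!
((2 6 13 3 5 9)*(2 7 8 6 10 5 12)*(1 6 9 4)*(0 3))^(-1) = (0 13 6 1 4 5 10 2 12 3)(7 9 8)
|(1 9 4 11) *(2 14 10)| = |(1 9 4 11)(2 14 10)| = 12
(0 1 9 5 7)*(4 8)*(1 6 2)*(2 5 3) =(0 6 5 7)(1 9 3 2)(4 8) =[6, 9, 1, 2, 8, 7, 5, 0, 4, 3]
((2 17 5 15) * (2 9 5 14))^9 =(17)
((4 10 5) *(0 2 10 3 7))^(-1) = ((0 2 10 5 4 3 7))^(-1) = (0 7 3 4 5 10 2)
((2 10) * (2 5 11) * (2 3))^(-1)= (2 3 11 5 10)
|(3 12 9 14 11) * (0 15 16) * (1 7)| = 30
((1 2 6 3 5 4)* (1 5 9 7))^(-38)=(1 9 6)(2 7 3)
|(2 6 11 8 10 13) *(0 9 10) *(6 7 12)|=10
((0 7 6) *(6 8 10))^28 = (0 10 7 6 8)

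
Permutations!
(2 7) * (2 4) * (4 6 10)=(2 7 6 10 4)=[0, 1, 7, 3, 2, 5, 10, 6, 8, 9, 4]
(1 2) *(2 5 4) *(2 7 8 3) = (1 5 4 7 8 3 2) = [0, 5, 1, 2, 7, 4, 6, 8, 3]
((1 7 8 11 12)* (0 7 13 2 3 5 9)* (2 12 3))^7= ((0 7 8 11 3 5 9)(1 13 12))^7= (1 13 12)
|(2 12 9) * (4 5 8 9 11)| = 7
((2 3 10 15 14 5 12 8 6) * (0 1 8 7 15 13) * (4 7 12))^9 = ((0 1 8 6 2 3 10 13)(4 7 15 14 5))^9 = (0 1 8 6 2 3 10 13)(4 5 14 15 7)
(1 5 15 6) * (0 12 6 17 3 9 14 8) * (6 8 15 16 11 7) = (0 12 8)(1 5 16 11 7 6)(3 9 14 15 17) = [12, 5, 2, 9, 4, 16, 1, 6, 0, 14, 10, 7, 8, 13, 15, 17, 11, 3]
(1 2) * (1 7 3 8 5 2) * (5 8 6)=(8)(2 7 3 6 5)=[0, 1, 7, 6, 4, 2, 5, 3, 8]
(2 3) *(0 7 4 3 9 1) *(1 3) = (0 7 4 1)(2 9 3) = [7, 0, 9, 2, 1, 5, 6, 4, 8, 3]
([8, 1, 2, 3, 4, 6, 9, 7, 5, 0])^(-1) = (0 9 6 5 8)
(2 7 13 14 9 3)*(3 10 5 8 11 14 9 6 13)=(2 7 3)(5 8 11 14 6 13 9 10)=[0, 1, 7, 2, 4, 8, 13, 3, 11, 10, 5, 14, 12, 9, 6]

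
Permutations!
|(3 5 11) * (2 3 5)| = 2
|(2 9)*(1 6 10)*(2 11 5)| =|(1 6 10)(2 9 11 5)| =12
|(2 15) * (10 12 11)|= 6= |(2 15)(10 12 11)|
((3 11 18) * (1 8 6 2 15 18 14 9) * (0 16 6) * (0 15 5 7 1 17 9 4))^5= (0 7 3 16 1 11 6 8 14 2 15 4 5 18)(9 17)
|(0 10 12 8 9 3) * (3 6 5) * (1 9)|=9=|(0 10 12 8 1 9 6 5 3)|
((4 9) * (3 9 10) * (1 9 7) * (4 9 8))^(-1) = ((1 8 4 10 3 7))^(-1) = (1 7 3 10 4 8)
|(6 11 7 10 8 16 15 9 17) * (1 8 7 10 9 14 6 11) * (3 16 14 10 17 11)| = 8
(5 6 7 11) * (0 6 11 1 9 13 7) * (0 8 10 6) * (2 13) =(1 9 2 13 7)(5 11)(6 8 10) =[0, 9, 13, 3, 4, 11, 8, 1, 10, 2, 6, 5, 12, 7]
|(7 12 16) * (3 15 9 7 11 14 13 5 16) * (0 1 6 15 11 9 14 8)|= 14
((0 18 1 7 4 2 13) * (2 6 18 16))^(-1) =((0 16 2 13)(1 7 4 6 18))^(-1) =(0 13 2 16)(1 18 6 4 7)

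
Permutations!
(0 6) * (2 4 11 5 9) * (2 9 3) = (0 6)(2 4 11 5 3) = [6, 1, 4, 2, 11, 3, 0, 7, 8, 9, 10, 5]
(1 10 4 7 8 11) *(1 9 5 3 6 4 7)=(1 10 7 8 11 9 5 3 6 4)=[0, 10, 2, 6, 1, 3, 4, 8, 11, 5, 7, 9]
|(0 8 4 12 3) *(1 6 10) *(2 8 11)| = |(0 11 2 8 4 12 3)(1 6 10)| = 21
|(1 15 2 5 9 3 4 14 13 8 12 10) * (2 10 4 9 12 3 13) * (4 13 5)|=|(1 15 10)(2 4 14)(3 9 5 12 13 8)|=6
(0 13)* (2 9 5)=(0 13)(2 9 5)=[13, 1, 9, 3, 4, 2, 6, 7, 8, 5, 10, 11, 12, 0]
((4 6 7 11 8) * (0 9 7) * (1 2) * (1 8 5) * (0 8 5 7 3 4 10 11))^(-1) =(0 7 11 10 8 6 4 3 9)(1 5 2)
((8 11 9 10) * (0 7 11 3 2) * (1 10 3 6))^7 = (0 7 11 9 3 2)(1 6 8 10)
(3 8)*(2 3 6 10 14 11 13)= [0, 1, 3, 8, 4, 5, 10, 7, 6, 9, 14, 13, 12, 2, 11]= (2 3 8 6 10 14 11 13)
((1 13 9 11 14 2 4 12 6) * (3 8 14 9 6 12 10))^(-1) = ((1 13 6)(2 4 10 3 8 14)(9 11))^(-1) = (1 6 13)(2 14 8 3 10 4)(9 11)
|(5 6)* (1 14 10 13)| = 4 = |(1 14 10 13)(5 6)|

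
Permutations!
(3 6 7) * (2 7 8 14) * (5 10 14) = (2 7 3 6 8 5 10 14) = [0, 1, 7, 6, 4, 10, 8, 3, 5, 9, 14, 11, 12, 13, 2]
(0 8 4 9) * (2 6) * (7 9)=[8, 1, 6, 3, 7, 5, 2, 9, 4, 0]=(0 8 4 7 9)(2 6)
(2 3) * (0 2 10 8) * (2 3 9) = (0 3 10 8)(2 9) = [3, 1, 9, 10, 4, 5, 6, 7, 0, 2, 8]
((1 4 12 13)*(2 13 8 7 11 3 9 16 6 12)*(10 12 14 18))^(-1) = ((1 4 2 13)(3 9 16 6 14 18 10 12 8 7 11))^(-1) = (1 13 2 4)(3 11 7 8 12 10 18 14 6 16 9)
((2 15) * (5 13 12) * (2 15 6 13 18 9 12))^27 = (5 12 9 18)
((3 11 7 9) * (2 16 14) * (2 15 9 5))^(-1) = ((2 16 14 15 9 3 11 7 5))^(-1) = (2 5 7 11 3 9 15 14 16)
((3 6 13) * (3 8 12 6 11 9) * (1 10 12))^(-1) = (1 8 13 6 12 10)(3 9 11)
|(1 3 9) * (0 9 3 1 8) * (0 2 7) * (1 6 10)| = 15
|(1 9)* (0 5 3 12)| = |(0 5 3 12)(1 9)| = 4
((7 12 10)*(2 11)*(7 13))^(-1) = ((2 11)(7 12 10 13))^(-1) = (2 11)(7 13 10 12)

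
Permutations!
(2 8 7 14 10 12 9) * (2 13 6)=(2 8 7 14 10 12 9 13 6)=[0, 1, 8, 3, 4, 5, 2, 14, 7, 13, 12, 11, 9, 6, 10]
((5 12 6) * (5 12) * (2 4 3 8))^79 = ((2 4 3 8)(6 12))^79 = (2 8 3 4)(6 12)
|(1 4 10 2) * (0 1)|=|(0 1 4 10 2)|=5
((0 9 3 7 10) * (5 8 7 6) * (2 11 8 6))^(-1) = ((0 9 3 2 11 8 7 10)(5 6))^(-1) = (0 10 7 8 11 2 3 9)(5 6)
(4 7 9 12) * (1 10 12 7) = (1 10 12 4)(7 9) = [0, 10, 2, 3, 1, 5, 6, 9, 8, 7, 12, 11, 4]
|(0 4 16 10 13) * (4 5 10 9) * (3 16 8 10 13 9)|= |(0 5 13)(3 16)(4 8 10 9)|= 12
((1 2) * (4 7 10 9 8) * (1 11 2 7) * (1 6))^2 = (11)(1 10 8 6 7 9 4)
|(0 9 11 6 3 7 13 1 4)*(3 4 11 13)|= |(0 9 13 1 11 6 4)(3 7)|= 14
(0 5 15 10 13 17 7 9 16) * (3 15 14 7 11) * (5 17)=(0 17 11 3 15 10 13 5 14 7 9 16)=[17, 1, 2, 15, 4, 14, 6, 9, 8, 16, 13, 3, 12, 5, 7, 10, 0, 11]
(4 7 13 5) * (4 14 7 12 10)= [0, 1, 2, 3, 12, 14, 6, 13, 8, 9, 4, 11, 10, 5, 7]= (4 12 10)(5 14 7 13)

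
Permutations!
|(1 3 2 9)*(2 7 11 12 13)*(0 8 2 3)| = 5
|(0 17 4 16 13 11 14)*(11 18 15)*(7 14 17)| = 21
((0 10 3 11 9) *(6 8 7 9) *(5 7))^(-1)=(0 9 7 5 8 6 11 3 10)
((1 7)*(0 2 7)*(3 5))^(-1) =((0 2 7 1)(3 5))^(-1) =(0 1 7 2)(3 5)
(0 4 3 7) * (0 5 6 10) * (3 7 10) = (0 4 7 5 6 3 10) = [4, 1, 2, 10, 7, 6, 3, 5, 8, 9, 0]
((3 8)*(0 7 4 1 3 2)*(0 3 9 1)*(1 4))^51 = ((0 7 1 9 4)(2 3 8))^51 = (0 7 1 9 4)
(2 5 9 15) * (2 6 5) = (5 9 15 6) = [0, 1, 2, 3, 4, 9, 5, 7, 8, 15, 10, 11, 12, 13, 14, 6]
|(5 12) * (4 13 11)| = |(4 13 11)(5 12)| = 6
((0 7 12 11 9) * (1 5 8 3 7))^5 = ((0 1 5 8 3 7 12 11 9))^5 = (0 7 1 12 5 11 8 9 3)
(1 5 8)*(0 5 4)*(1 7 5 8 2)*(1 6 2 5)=[8, 4, 6, 3, 0, 5, 2, 1, 7]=(0 8 7 1 4)(2 6)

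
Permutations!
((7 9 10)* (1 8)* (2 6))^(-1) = (1 8)(2 6)(7 10 9)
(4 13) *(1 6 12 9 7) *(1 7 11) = (1 6 12 9 11)(4 13) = [0, 6, 2, 3, 13, 5, 12, 7, 8, 11, 10, 1, 9, 4]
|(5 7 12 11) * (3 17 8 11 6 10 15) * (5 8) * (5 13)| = 18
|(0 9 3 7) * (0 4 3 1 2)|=|(0 9 1 2)(3 7 4)|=12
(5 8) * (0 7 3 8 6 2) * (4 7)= [4, 1, 0, 8, 7, 6, 2, 3, 5]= (0 4 7 3 8 5 6 2)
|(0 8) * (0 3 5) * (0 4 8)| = 4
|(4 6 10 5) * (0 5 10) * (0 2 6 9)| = 4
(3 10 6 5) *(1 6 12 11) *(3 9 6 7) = (1 7 3 10 12 11)(5 9 6) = [0, 7, 2, 10, 4, 9, 5, 3, 8, 6, 12, 1, 11]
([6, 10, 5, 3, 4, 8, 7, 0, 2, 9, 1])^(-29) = [6, 10, 5, 3, 4, 8, 7, 0, 2, 9, 1]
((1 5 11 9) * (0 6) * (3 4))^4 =(11)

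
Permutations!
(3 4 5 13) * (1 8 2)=(1 8 2)(3 4 5 13)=[0, 8, 1, 4, 5, 13, 6, 7, 2, 9, 10, 11, 12, 3]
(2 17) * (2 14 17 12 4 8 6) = (2 12 4 8 6)(14 17) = [0, 1, 12, 3, 8, 5, 2, 7, 6, 9, 10, 11, 4, 13, 17, 15, 16, 14]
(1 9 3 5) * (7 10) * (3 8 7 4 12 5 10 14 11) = (1 9 8 7 14 11 3 10 4 12 5) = [0, 9, 2, 10, 12, 1, 6, 14, 7, 8, 4, 3, 5, 13, 11]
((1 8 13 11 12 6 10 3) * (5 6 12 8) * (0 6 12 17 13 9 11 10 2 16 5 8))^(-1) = ((0 6 2 16 5 12 17 13 10 3 1 8 9 11))^(-1) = (0 11 9 8 1 3 10 13 17 12 5 16 2 6)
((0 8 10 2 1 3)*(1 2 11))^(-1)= (0 3 1 11 10 8)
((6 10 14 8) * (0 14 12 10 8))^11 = (0 14)(6 8)(10 12)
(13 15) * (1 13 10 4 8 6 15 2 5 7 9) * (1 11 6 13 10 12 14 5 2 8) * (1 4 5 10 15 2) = (1 15 12 14 10 5 7 9 11 6 2)(8 13) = [0, 15, 1, 3, 4, 7, 2, 9, 13, 11, 5, 6, 14, 8, 10, 12]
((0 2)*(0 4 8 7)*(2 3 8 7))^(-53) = ((0 3 8 2 4 7))^(-53) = (0 3 8 2 4 7)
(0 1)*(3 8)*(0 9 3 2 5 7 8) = (0 1 9 3)(2 5 7 8) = [1, 9, 5, 0, 4, 7, 6, 8, 2, 3]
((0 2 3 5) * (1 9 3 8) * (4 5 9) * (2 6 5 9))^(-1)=((0 6 5)(1 4 9 3 2 8))^(-1)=(0 5 6)(1 8 2 3 9 4)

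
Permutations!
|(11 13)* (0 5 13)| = |(0 5 13 11)| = 4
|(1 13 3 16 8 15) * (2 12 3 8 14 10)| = 12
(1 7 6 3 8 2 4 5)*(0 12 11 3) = (0 12 11 3 8 2 4 5 1 7 6) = [12, 7, 4, 8, 5, 1, 0, 6, 2, 9, 10, 3, 11]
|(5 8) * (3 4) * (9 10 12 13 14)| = |(3 4)(5 8)(9 10 12 13 14)| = 10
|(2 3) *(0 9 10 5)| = |(0 9 10 5)(2 3)| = 4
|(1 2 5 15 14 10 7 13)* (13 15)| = 4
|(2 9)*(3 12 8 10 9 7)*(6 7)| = |(2 6 7 3 12 8 10 9)| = 8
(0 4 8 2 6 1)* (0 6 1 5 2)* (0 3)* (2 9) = (0 4 8 3)(1 6 5 9 2) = [4, 6, 1, 0, 8, 9, 5, 7, 3, 2]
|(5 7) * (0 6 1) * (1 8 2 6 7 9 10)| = |(0 7 5 9 10 1)(2 6 8)| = 6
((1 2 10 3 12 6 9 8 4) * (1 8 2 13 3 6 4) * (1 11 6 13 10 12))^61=(1 10 13 3)(2 6 8 12 9 11 4)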